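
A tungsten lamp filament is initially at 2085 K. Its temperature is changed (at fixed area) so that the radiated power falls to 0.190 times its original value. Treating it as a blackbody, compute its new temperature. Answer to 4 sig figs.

T₂ ≈ 1377 K

P ∝ T⁴, so T₂/T₁ = (P₂/P₁)^(1/4) = (0.190)^(1/4) = 0.660220.
T₂ = 2085 × 0.660220 = 1377 K.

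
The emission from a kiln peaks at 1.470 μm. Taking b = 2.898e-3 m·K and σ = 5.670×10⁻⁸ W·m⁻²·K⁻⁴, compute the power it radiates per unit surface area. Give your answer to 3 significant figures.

Wien's law: T = b/λ_max = 2.898×10⁻³/1.470×10⁻⁶ = 1971.43 K.
Then I = σT⁴ = 5.670×10⁻⁸×(1971.43)⁴ = 8.56×10⁵ W/m².

I ≈ 8.56×10⁵ W/m²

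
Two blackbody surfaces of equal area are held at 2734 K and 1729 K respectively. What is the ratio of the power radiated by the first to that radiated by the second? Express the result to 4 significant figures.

P₁/P₂ ≈ 6.252

With equal areas, P₁/P₂ = (T₁/T₂)⁴ = (2734/1729)⁴ = 6.252.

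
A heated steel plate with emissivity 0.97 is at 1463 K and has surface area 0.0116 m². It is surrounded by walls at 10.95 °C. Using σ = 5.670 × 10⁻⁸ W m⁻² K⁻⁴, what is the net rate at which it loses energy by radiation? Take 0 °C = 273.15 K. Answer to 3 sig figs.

Surroundings: T = 10.95 °C + 273.15 = 284.10 K.
Area A = 0.0116 m².
Net radiated power P_net = εσA(T⁴ − T₀⁴) = 0.97×5.670×10⁻⁸×0.0116×(1463⁴ − 284.10⁴).
T⁴ − T₀⁴ = 4.58118×10¹² − 6.51456×10⁹ = 4.57467×10¹² K⁴, so P_net = 2.92×10³ W.

Net loss ≈ 2.92×10³ W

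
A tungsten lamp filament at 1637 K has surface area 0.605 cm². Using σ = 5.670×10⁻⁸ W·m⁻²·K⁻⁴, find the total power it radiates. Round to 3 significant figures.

Area A = 0.605 cm² = 6.05×10⁻⁵ m².
P = σAT⁴ = 5.670×10⁻⁸ × 6.05×10⁻⁵ × (1637)⁴ = 24.6 W.

P ≈ 24.6 W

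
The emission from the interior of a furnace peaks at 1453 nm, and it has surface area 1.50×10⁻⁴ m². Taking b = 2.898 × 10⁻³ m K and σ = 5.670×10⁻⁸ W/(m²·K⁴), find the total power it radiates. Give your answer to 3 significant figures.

Wien's law: T = b/λ_max = 2.898×10⁻³/1.453×10⁻⁶ = 1994.49 K.
Area A = 1.50×10⁻⁴ m².
Then P = σAT⁴ = 5.670×10⁻⁸×1.50×10⁻⁴×(1994.49)⁴ = 135 W.

P ≈ 135 W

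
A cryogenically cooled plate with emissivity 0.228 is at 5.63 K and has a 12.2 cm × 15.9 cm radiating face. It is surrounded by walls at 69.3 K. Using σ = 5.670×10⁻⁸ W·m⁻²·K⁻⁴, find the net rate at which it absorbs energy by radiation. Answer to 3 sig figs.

Area A = 0.122 × 0.159 = 0.019398 m².
Net radiated power P_net = εσA(T⁴ − T₀⁴) = 0.228×5.670×10⁻⁸×0.019398×(5.63⁴ − 69.3⁴).
T⁴ − T₀⁴ = 1004.69 − 2.30639×10⁷ = -2.30629×10⁷ K⁴, so P_net = -5.78×10⁻³ W — negative, meaning a net gain of 5.78×10⁻³ W.

Net gain ≈ 5.78×10⁻³ W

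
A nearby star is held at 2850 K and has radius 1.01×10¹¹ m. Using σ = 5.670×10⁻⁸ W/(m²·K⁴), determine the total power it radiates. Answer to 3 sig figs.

Surface area A = 4πR² = 4π(1.01×10¹¹ m)² = 1.28190×10²³ m².
P = σAT⁴ = 5.670×10⁻⁸ × 1.28190×10²³ × (2850)⁴ = 4.80×10²⁹ W.

P ≈ 4.80×10²⁹ W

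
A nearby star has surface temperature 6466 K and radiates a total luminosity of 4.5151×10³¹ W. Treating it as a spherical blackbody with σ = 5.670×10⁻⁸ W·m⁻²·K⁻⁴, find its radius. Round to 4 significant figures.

L = 4πR²σT⁴ ⇒ R = √(L/(4πσT⁴)).
σT⁴ = 9.91119×10⁷ W/m², so R = √(4.5151×10³¹/(4π×9.91119×10⁷)) = 1.904×10¹¹ m.

R ≈ 1.904×10¹¹ m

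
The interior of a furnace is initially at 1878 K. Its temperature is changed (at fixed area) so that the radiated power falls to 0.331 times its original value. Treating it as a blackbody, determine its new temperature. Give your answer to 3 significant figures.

P ∝ T⁴, so T₂/T₁ = (P₂/P₁)^(1/4) = (0.331)^(1/4) = 0.758502.
T₂ = 1878 × 0.758502 = 1.42×10³ K.

T₂ ≈ 1.42×10³ K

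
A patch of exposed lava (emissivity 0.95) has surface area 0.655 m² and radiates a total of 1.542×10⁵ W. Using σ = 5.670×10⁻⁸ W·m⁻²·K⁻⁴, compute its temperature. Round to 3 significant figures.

T ≈ 1.45×10³ K

Area A = 0.655 m².
P = εσAT⁴ ⇒ T = (P/(εσA))^(1/4) = (1.542×10⁵/(0.95×5.670×10⁻⁸×0.655))^(1/4) = 1.45×10³ K.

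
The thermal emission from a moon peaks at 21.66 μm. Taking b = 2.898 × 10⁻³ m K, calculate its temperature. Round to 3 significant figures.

Wien's law gives T = b/λ_max = (2.898×10⁻³ m·K)/(2.166×10⁻⁵ m) = 134 K.

T ≈ 134 K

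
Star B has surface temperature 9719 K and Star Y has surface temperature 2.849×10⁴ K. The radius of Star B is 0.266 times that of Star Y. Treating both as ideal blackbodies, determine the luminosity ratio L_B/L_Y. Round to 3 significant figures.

L_B/L_Y ≈ 9.58×10⁻⁴

L ∝ R²T⁴, so L_B/L_Y = (R_B/R_Y)²(T_B/T_Y)⁴ = (0.266)² × (9719/2.849×10⁴)⁴ = 0.070756 × 0.0135431 = 9.58×10⁻⁴.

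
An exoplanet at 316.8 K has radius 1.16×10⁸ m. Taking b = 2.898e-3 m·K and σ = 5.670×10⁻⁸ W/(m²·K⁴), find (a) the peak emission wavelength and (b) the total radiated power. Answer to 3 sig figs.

(a) λ_max = b/T = 2.898×10⁻³/316.8 = 9.148×10⁻⁶ m = 9.15 μm.
Surface area A = 4πR² = 4π(1.16×10⁸ m)² = 1.69093×10¹⁷ m².
(b) P = σAT⁴ = 5.670×10⁻⁸×1.69093×10¹⁷×(316.8)⁴ = 9.66×10¹⁹ W.

λ_max ≈ 9.15 μm; P ≈ 9.66×10¹⁹ W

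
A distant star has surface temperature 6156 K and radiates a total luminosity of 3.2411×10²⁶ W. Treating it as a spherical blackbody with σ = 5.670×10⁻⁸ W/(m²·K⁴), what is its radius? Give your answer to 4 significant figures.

R ≈ 5.628×10⁸ m

L = 4πR²σT⁴ ⇒ R = √(L/(4πσT⁴)).
σT⁴ = 8.14287×10⁷ W/m², so R = √(3.2411×10²⁶/(4π×8.14287×10⁷)) = 5.628×10⁸ m.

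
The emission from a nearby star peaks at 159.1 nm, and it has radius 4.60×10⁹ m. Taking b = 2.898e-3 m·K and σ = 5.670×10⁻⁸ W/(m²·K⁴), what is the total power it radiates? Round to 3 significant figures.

Wien's law: T = b/λ_max = 2.898×10⁻³/1.591×10⁻⁷ = 18215.0 K.
Surface area A = 4πR² = 4π(4.60×10⁹ m)² = 2.65904×10²⁰ m².
Then P = σAT⁴ = 5.670×10⁻⁸×2.65904×10²⁰×(18215.0)⁴ = 1.66×10³⁰ W.

P ≈ 1.66×10³⁰ W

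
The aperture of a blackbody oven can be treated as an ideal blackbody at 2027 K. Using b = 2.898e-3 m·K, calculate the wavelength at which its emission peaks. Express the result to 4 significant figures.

λ_max ≈ 1.430 μm

Wien's displacement law: λ_max = b/T = (2.898×10⁻³ m·K)/(2027 K) = 1.4297×10⁻⁶ m.
That is 1.430 μm, in the infrared range.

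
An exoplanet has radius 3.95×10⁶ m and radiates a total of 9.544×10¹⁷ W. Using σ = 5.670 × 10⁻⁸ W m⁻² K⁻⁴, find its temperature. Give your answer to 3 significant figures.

T ≈ 541 K

Surface area A = 4πR² = 4π(3.95×10⁶ m)² = 1.96067×10¹⁴ m².
P = σAT⁴ ⇒ T = (P/(σA))^(1/4) = (9.544×10¹⁷/(5.670×10⁻⁸×1.96067×10¹⁴))^(1/4) = 541 K.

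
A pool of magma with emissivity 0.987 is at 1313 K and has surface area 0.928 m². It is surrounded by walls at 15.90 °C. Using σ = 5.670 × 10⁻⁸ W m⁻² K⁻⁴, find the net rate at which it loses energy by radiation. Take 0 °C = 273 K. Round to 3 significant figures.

Surroundings: T = 15.90 °C + 273 = 288.90 K.
Area A = 0.928 m².
Net radiated power P_net = εσA(T⁴ − T₀⁴) = 0.987×5.670×10⁻⁸×0.928×(1313⁴ − 288.90⁴).
T⁴ − T₀⁴ = 2.97207×10¹² − 6.96611×10⁹ = 2.96510×10¹² K⁴, so P_net = 1.54×10⁵ W.

Net loss ≈ 1.54×10⁵ W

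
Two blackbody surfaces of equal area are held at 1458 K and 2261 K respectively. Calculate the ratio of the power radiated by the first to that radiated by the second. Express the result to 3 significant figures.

With equal areas, P₁/P₂ = (T₁/T₂)⁴ = (1458/2261)⁴ = 0.173.

P₁/P₂ ≈ 0.173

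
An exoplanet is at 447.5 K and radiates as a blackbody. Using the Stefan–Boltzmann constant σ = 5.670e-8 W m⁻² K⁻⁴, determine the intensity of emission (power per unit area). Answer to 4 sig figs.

I ≈ 2274 W/m²

Stefan–Boltzmann: I = σT⁴ = 5.670×10⁻⁸ × (447.5)⁴ = 2274 W/m².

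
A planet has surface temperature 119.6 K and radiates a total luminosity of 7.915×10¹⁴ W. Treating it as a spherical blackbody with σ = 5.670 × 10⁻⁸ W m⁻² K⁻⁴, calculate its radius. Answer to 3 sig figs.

L = 4πR²σT⁴ ⇒ R = √(L/(4πσT⁴)).
σT⁴ = 11.6013 W/m², so R = √(7.915×10¹⁴/(4π×11.6013)) = 2.33×10⁶ m.

R ≈ 2.33×10⁶ m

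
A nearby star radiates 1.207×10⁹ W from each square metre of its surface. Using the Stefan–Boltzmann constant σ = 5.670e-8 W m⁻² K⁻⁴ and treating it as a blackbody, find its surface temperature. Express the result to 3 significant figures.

I = σT⁴, so T = (I/σ)^(1/4) = (1.207×10⁹/(5.670×10⁻⁸))^(1/4) = 1.21×10⁴ K.

T ≈ 1.21×10⁴ K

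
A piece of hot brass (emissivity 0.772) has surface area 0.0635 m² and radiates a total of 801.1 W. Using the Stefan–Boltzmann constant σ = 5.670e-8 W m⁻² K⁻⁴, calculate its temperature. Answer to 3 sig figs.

T ≈ 733 K

Area A = 0.0635 m².
P = εσAT⁴ ⇒ T = (P/(εσA))^(1/4) = (801.1/(0.772×5.670×10⁻⁸×0.0635))^(1/4) = 733 K.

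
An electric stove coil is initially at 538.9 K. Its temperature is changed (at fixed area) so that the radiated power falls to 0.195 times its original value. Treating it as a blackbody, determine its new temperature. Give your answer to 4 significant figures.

T₂ ≈ 358.1 K

P ∝ T⁴, so T₂/T₁ = (P₂/P₁)^(1/4) = (0.195)^(1/4) = 0.664521.
T₂ = 538.9 × 0.664521 = 358.1 K.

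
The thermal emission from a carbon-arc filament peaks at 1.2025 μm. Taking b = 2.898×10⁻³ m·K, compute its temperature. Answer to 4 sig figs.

T ≈ 2410 K

Wien's law gives T = b/λ_max = (2.898×10⁻³ m·K)/(1.2025×10⁻⁶ m) = 2410 K.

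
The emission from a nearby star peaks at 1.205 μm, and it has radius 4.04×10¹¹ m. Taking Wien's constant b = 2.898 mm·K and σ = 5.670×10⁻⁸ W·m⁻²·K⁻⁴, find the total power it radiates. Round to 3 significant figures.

P ≈ 3.89×10³⁰ W

Wien's law: T = b/λ_max = 2.898×10⁻³/1.205×10⁻⁶ = 2404.98 K.
Surface area A = 4πR² = 4π(4.04×10¹¹ m)² = 2.05103×10²⁴ m².
Then P = σAT⁴ = 5.670×10⁻⁸×2.05103×10²⁴×(2404.98)⁴ = 3.89×10³⁰ W.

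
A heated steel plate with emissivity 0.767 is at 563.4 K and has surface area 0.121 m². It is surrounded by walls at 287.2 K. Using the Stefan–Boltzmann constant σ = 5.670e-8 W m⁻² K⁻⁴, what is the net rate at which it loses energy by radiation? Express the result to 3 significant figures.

Area A = 0.121 m².
Net radiated power P_net = εσA(T⁴ − T₀⁴) = 0.767×5.670×10⁻⁸×0.121×(563.4⁴ − 287.2⁴).
T⁴ − T₀⁴ = 1.00755×10¹¹ − 6.80358×10⁹ = 9.39514×10¹⁰ K⁴, so P_net = 494 W.

Net loss ≈ 494 W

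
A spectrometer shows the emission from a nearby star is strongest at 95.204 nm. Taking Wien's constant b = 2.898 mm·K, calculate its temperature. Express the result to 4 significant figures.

Wien's law gives T = b/λ_max = (2.898×10⁻³ m·K)/(9.5204×10⁻⁸ m) = 3.044×10⁴ K.

T ≈ 3.044×10⁴ K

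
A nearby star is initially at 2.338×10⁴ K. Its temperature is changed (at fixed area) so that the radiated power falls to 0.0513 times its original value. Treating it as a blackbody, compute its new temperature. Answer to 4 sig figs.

P ∝ T⁴, so T₂/T₁ = (P₂/P₁)^(1/4) = (0.0513)^(1/4) = 0.475915.
T₂ = 2.338×10⁴ × 0.475915 = 1.113×10⁴ K.

T₂ ≈ 1.113×10⁴ K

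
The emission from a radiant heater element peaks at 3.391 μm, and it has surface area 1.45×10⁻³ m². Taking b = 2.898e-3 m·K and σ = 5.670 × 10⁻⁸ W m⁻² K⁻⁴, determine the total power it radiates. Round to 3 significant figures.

P ≈ 43.9 W

Wien's law: T = b/λ_max = 2.898×10⁻³/3.391×10⁻⁶ = 854.615 K.
Area A = 1.45×10⁻³ m².
Then P = σAT⁴ = 5.670×10⁻⁸×1.45×10⁻³×(854.615)⁴ = 43.9 W.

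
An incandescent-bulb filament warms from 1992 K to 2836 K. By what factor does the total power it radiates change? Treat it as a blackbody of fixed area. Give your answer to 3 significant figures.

P ∝ T⁴, so P₂/P₁ = (T₂/T₁)⁴ = (2836/1992)⁴ = (1.42369)⁴ = 4.11.

P₂/P₁ ≈ 4.11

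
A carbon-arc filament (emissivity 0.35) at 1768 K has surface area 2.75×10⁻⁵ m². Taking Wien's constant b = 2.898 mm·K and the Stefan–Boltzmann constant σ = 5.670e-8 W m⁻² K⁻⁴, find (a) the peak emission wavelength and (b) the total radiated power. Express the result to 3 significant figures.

(a) λ_max = b/T = 2.898×10⁻³/1768 = 1.639×10⁻⁶ m = 1.64 μm.
Area A = 2.75×10⁻⁵ m².
(b) P = εσAT⁴ = 0.35×5.670×10⁻⁸×2.75×10⁻⁵×(1768)⁴ = 5.33 W.

λ_max ≈ 1.64 μm; P ≈ 5.33 W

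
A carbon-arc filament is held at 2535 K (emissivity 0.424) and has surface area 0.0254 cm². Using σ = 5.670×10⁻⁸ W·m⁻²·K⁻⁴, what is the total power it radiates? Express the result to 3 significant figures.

P ≈ 2.52 W

Area A = 0.0254 cm² = 2.54×10⁻⁶ m².
P = εσAT⁴ = 0.424 × 5.670×10⁻⁸ × 2.54×10⁻⁶ × (2535)⁴ = 2.52 W.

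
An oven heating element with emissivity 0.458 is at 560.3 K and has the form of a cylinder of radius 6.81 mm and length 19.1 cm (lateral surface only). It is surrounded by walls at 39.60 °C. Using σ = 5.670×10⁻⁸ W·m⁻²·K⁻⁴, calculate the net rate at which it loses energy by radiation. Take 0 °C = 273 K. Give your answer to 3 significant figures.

Surroundings: T = 39.60 °C + 273 = 312.60 K.
Lateral area A = 2πrL = 2π×6.81×10⁻³×0.191 = 8.17260×10⁻³ m².
Net radiated power P_net = εσA(T⁴ − T₀⁴) = 0.458×5.670×10⁻⁸×8.17260×10⁻³×(560.3⁴ − 312.60⁴).
T⁴ − T₀⁴ = 9.85559×10¹⁰ − 9.54896×10⁹ = 8.90069×10¹⁰ K⁴, so P_net = 18.9 W.

Net loss ≈ 18.9 W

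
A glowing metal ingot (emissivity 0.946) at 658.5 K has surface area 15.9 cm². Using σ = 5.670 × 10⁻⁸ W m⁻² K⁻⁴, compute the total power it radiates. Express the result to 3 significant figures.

Area A = 15.9 cm² = 1.59×10⁻³ m².
P = εσAT⁴ = 0.946 × 5.670×10⁻⁸ × 1.59×10⁻³ × (658.5)⁴ = 16.0 W.

P ≈ 16.0 W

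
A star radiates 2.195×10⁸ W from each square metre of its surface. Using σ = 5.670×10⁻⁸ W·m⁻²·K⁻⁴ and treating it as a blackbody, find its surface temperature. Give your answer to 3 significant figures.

I = σT⁴, so T = (I/σ)^(1/4) = (2.195×10⁸/(5.670×10⁻⁸))^(1/4) = 7.89×10³ K.

T ≈ 7.89×10³ K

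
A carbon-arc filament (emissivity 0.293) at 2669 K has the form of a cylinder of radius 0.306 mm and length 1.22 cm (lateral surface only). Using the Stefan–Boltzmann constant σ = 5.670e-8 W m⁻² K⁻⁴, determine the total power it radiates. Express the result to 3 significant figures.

Lateral area A = 2πrL = 2π×3.06×10⁻⁴×0.0122 = 2.34564×10⁻⁵ m².
P = εσAT⁴ = 0.293 × 5.670×10⁻⁸ × 2.34564×10⁻⁵ × (2669)⁴ = 19.8 W.

P ≈ 19.8 W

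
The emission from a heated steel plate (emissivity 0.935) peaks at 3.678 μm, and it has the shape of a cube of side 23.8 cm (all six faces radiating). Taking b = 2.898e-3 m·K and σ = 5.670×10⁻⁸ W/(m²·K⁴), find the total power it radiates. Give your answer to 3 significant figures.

Wien's law: T = b/λ_max = 2.898×10⁻³/3.678×10⁻⁶ = 787.928 K.
Area A = 6s² = 6×(0.238 m)² = 0.339864 m².
Then P = εσAT⁴ = 0.935×5.670×10⁻⁸×0.339864×(787.928)⁴ = 6.94×10³ W.

P ≈ 6.94×10³ W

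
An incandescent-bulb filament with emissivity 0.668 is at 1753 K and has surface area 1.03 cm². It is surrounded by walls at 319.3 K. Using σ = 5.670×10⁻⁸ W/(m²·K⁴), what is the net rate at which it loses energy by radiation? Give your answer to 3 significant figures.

Net loss ≈ 36.8 W

Area A = 1.03 cm² = 1.03×10⁻⁴ m².
Net radiated power P_net = εσA(T⁴ − T₀⁴) = 0.668×5.670×10⁻⁸×1.03×10⁻⁴×(1753⁴ − 319.3⁴).
T⁴ − T₀⁴ = 9.44338×10¹² − 1.03943×10¹⁰ = 9.43299×10¹² K⁴, so P_net = 36.8 W.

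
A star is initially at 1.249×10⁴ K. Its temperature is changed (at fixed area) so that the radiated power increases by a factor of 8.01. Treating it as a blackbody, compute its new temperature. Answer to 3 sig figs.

P ∝ T⁴, so T₂/T₁ = (P₂/P₁)^(1/4) = (8.01)^(1/4) = 1.68232.
T₂ = 1.249×10⁴ × 1.68232 = 2.10×10⁴ K.

T₂ ≈ 2.10×10⁴ K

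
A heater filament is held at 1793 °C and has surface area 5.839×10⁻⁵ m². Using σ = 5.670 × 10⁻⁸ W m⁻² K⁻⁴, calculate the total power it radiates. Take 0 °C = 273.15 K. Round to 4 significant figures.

T = 1793 °C + 273.15 = 2066.15 K.
Area A = 5.839×10⁻⁵ m².
P = σAT⁴ = 5.670×10⁻⁸ × 5.839×10⁻⁵ × (2066.15)⁴ = 60.33 W.

P ≈ 60.33 W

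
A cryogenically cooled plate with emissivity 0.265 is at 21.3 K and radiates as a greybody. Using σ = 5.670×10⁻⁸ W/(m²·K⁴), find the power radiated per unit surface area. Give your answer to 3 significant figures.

Stefan–Boltzmann: I = εσT⁴ = 0.265 × 5.670×10⁻⁸ × (21.3)⁴ = 3.09×10⁻³ W/m².

I ≈ 3.09×10⁻³ W/m²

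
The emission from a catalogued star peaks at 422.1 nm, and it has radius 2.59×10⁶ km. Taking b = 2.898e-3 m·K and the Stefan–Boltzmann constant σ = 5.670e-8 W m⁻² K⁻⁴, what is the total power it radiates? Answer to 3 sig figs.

Wien's law: T = b/λ_max = 2.898×10⁻³/4.221×10⁻⁷ = 6865.67 K.
Surface area A = 4πR² = 4π(2.59×10⁹ m)² = 8.42965×10¹⁹ m².
Then P = σAT⁴ = 5.670×10⁻⁸×8.42965×10¹⁹×(6865.67)⁴ = 1.06×10²⁸ W.

P ≈ 1.06×10²⁸ W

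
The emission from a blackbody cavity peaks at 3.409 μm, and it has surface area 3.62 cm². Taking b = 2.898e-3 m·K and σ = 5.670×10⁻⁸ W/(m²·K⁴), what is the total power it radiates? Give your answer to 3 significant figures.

Wien's law: T = b/λ_max = 2.898×10⁻³/3.409×10⁻⁶ = 850.103 K.
Area A = 3.62 cm² = 3.62×10⁻⁴ m².
Then P = σAT⁴ = 5.670×10⁻⁸×3.62×10⁻⁴×(850.103)⁴ = 10.7 W.

P ≈ 10.7 W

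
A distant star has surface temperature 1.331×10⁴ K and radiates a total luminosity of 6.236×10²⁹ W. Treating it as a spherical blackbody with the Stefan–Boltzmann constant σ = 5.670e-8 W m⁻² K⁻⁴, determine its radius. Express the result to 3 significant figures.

L = 4πR²σT⁴ ⇒ R = √(L/(4πσT⁴)).
σT⁴ = 1.77949×10⁹ W/m², so R = √(6.236×10²⁹/(4π×1.77949×10⁹)) = 5.28×10⁹ m.

R ≈ 5.28×10⁹ m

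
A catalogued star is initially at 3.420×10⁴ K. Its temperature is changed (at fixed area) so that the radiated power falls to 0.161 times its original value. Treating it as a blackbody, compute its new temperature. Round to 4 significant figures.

P ∝ T⁴, so T₂/T₁ = (P₂/P₁)^(1/4) = (0.161)^(1/4) = 0.633441.
T₂ = 3.420×10⁴ × 0.633441 = 2.166×10⁴ K.

T₂ ≈ 2.166×10⁴ K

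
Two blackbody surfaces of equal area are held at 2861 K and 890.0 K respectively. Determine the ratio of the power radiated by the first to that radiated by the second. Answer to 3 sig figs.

P₁/P₂ ≈ 107

With equal areas, P₁/P₂ = (T₁/T₂)⁴ = (2861/890.0)⁴ = 107.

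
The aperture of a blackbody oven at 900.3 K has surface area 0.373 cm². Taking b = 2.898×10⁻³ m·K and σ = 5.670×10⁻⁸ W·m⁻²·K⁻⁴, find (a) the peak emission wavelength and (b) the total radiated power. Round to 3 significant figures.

(a) λ_max = b/T = 2.898×10⁻³/900.3 = 3.219×10⁻⁶ m = 3.22 μm.
Area A = 0.373 cm² = 3.73×10⁻⁵ m².
(b) P = σAT⁴ = 5.670×10⁻⁸×3.73×10⁻⁵×(900.3)⁴ = 1.39 W.

λ_max ≈ 3.22 μm; P ≈ 1.39 W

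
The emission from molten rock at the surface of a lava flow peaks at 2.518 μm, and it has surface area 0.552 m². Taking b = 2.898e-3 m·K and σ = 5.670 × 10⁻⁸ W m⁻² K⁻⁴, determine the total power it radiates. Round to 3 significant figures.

P ≈ 5.49×10⁴ W

Wien's law: T = b/λ_max = 2.898×10⁻³/2.518×10⁻⁶ = 1150.91 K.
Area A = 0.552 m².
Then P = σAT⁴ = 5.670×10⁻⁸×0.552×(1150.91)⁴ = 5.49×10⁴ W.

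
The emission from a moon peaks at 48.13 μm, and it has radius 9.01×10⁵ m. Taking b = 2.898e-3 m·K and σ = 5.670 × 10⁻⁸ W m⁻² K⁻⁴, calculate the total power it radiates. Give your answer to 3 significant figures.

P ≈ 7.60×10¹² W

Wien's law: T = b/λ_max = 2.898×10⁻³/4.813×10⁻⁵ = 60.2119 K.
Surface area A = 4πR² = 4π(9.01×10⁵ m)² = 1.02014×10¹³ m².
Then P = σAT⁴ = 5.670×10⁻⁸×1.02014×10¹³×(60.2119)⁴ = 7.60×10¹² W.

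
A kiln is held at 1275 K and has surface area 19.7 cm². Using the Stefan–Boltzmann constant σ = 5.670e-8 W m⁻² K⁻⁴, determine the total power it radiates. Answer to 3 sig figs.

Area A = 19.7 cm² = 1.97×10⁻³ m².
P = σAT⁴ = 5.670×10⁻⁸ × 1.97×10⁻³ × (1275)⁴ = 295 W.

P ≈ 295 W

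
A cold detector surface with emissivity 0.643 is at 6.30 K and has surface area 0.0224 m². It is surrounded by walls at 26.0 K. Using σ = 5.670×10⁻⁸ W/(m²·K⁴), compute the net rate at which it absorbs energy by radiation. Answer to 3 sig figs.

Area A = 0.0224 m².
Net radiated power P_net = εσA(T⁴ − T₀⁴) = 0.643×5.670×10⁻⁸×0.0224×(6.30⁴ − 26.0⁴).
T⁴ − T₀⁴ = 1575.30 − 4.56976×10⁵ = -4.55401×10⁵ K⁴, so P_net = -3.72×10⁻⁴ W — negative, meaning a net gain of 3.72×10⁻⁴ W.

Net gain ≈ 3.72×10⁻⁴ W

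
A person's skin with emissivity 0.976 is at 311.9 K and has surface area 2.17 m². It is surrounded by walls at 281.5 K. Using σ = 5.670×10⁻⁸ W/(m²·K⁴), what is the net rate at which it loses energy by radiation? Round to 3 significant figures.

Net loss ≈ 382 W

Area A = 2.17 m².
Net radiated power P_net = εσA(T⁴ − T₀⁴) = 0.976×5.670×10⁻⁸×2.17×(311.9⁴ − 281.5⁴).
T⁴ − T₀⁴ = 9.46371×10⁹ − 6.27933×10⁹ = 3.18438×10⁹ K⁴, so P_net = 382 W.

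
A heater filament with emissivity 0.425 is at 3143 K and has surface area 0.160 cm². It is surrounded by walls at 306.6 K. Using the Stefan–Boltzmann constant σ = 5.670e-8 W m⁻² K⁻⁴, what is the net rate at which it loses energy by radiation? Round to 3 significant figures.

Net loss ≈ 37.6 W

Area A = 0.160 cm² = 1.60×10⁻⁵ m².
Net radiated power P_net = εσA(T⁴ − T₀⁴) = 0.425×5.670×10⁻⁸×1.60×10⁻⁵×(3143⁴ − 306.6⁴).
T⁴ − T₀⁴ = 9.75838×10¹³ − 8.83667×10⁹ = 9.75750×10¹³ K⁴, so P_net = 37.6 W.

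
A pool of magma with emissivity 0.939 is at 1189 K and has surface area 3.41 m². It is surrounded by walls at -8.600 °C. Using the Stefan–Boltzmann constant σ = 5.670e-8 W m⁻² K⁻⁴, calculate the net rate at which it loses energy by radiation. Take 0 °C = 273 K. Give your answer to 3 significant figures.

Surroundings: T = -8.600 °C + 273 = 264.400 K.
Area A = 3.41 m².
Net radiated power P_net = εσA(T⁴ − T₀⁴) = 0.939×5.670×10⁻⁸×3.41×(1189⁴ − 264.400⁴).
T⁴ − T₀⁴ = 1.99861×10¹² − 4.88704×10⁹ = 1.99372×10¹² K⁴, so P_net = 3.62×10⁵ W.

Net loss ≈ 3.62×10⁵ W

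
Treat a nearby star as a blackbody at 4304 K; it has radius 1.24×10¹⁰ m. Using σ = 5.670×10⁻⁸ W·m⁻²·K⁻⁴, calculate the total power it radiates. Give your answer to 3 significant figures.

P ≈ 3.76×10²⁸ W

Surface area A = 4πR² = 4π(1.24×10¹⁰ m)² = 1.93221×10²¹ m².
P = σAT⁴ = 5.670×10⁻⁸ × 1.93221×10²¹ × (4304)⁴ = 3.76×10²⁸ W.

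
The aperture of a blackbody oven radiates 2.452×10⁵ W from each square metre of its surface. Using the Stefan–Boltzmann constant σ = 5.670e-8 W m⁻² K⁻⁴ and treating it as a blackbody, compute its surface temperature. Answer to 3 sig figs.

I = σT⁴, so T = (I/σ)^(1/4) = (2.452×10⁵/(5.670×10⁻⁸))^(1/4) = 1.44×10³ K.

T ≈ 1.44×10³ K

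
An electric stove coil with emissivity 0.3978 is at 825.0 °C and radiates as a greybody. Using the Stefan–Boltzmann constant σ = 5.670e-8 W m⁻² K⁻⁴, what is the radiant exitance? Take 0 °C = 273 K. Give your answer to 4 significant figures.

T = 825.0 °C + 273 = 1098.0 K.
Stefan–Boltzmann: I = εσT⁴ = 0.3978 × 5.670×10⁻⁸ × (1098.0)⁴ = 3.278×10⁴ W/m².

I ≈ 3.278×10⁴ W/m²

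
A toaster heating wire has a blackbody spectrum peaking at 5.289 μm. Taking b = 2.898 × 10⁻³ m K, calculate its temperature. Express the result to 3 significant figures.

Wien's law gives T = b/λ_max = (2.898×10⁻³ m·K)/(5.289×10⁻⁶ m) = 548 K.

T ≈ 548 K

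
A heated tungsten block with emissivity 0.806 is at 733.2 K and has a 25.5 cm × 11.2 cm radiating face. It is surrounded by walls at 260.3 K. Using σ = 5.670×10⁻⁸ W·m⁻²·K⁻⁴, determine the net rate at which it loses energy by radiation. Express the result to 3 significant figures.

Area A = 0.255 × 0.112 = 0.02856 m².
Net radiated power P_net = εσA(T⁴ − T₀⁴) = 0.806×5.670×10⁻⁸×0.02856×(733.2⁴ − 260.3⁴).
T⁴ − T₀⁴ = 2.88995×10¹¹ − 4.59089×10⁹ = 2.84404×10¹¹ K⁴, so P_net = 371 W.

Net loss ≈ 371 W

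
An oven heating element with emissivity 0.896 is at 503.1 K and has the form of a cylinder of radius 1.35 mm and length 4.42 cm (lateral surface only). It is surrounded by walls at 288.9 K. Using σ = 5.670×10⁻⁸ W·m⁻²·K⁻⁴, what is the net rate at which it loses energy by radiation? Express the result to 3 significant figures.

Net loss ≈ 1.09 W

Lateral area A = 2πrL = 2π×1.35×10⁻³×0.0442 = 3.74918×10⁻⁴ m².
Net radiated power P_net = εσA(T⁴ − T₀⁴) = 0.896×5.670×10⁻⁸×3.74918×10⁻⁴×(503.1⁴ − 288.9⁴).
T⁴ − T₀⁴ = 6.40645×10¹⁰ − 6.96611×10⁹ = 5.70984×10¹⁰ K⁴, so P_net = 1.09 W.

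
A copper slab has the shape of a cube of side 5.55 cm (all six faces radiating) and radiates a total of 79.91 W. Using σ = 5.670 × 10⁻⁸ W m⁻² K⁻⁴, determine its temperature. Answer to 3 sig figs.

Area A = 6s² = 6×(0.0555 m)² = 0.0184815 m².
P = σAT⁴ ⇒ T = (P/(σA))^(1/4) = (79.91/(5.670×10⁻⁸×0.0184815))^(1/4) = 525 K.

T ≈ 525 K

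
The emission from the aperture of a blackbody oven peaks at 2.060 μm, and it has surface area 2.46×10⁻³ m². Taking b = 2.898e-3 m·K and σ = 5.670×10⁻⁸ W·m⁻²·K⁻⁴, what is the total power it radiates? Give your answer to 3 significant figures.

P ≈ 546 W

Wien's law: T = b/λ_max = 2.898×10⁻³/2.060×10⁻⁶ = 1406.80 K.
Area A = 2.46×10⁻³ m².
Then P = σAT⁴ = 5.670×10⁻⁸×2.46×10⁻³×(1406.80)⁴ = 546 W.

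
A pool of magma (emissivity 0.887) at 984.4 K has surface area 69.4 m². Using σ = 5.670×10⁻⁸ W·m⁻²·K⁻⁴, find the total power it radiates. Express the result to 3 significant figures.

Area A = 69.4 m².
P = εσAT⁴ = 0.887 × 5.670×10⁻⁸ × 69.4 × (984.4)⁴ = 3.28×10⁶ W.

P ≈ 3.28×10⁶ W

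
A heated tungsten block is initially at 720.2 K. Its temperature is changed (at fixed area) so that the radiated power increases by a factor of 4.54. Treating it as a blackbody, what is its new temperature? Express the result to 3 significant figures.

P ∝ T⁴, so T₂/T₁ = (P₂/P₁)^(1/4) = (4.54)^(1/4) = 1.45970.
T₂ = 720.2 × 1.45970 = 1.05×10³ K.

T₂ ≈ 1.05×10³ K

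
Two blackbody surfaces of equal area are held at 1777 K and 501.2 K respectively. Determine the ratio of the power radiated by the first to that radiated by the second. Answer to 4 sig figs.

With equal areas, P₁/P₂ = (T₁/T₂)⁴ = (1777/501.2)⁴ = 158.0.

P₁/P₂ ≈ 158.0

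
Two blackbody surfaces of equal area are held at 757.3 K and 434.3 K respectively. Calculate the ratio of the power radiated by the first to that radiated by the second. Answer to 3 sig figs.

P₁/P₂ ≈ 9.25

With equal areas, P₁/P₂ = (T₁/T₂)⁴ = (757.3/434.3)⁴ = 9.25.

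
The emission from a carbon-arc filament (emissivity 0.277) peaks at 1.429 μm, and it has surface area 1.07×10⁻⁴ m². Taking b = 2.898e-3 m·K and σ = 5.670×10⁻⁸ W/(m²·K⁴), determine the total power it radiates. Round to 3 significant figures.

P ≈ 28.4 W

Wien's law: T = b/λ_max = 2.898×10⁻³/1.429×10⁻⁶ = 2027.99 K.
Area A = 1.07×10⁻⁴ m².
Then P = εσAT⁴ = 0.277×5.670×10⁻⁸×1.07×10⁻⁴×(2027.99)⁴ = 28.4 W.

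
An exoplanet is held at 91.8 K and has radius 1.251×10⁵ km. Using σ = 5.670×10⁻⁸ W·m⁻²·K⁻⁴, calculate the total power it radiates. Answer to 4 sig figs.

Surface area A = 4πR² = 4π(1.251×10⁸ m)² = 1.96664×10¹⁷ m².
P = σAT⁴ = 5.670×10⁻⁸ × 1.96664×10¹⁷ × (91.8)⁴ = 7.919×10¹⁷ W.

P ≈ 7.919×10¹⁷ W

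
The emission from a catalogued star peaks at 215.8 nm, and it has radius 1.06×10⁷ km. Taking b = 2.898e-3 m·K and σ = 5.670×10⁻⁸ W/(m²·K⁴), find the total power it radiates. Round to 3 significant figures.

P ≈ 2.60×10³⁰ W

Wien's law: T = b/λ_max = 2.898×10⁻³/2.158×10⁻⁷ = 13429.1 K.
Surface area A = 4πR² = 4π(1.06×10¹⁰ m)² = 1.41196×10²¹ m².
Then P = σAT⁴ = 5.670×10⁻⁸×1.41196×10²¹×(13429.1)⁴ = 2.60×10³⁰ W.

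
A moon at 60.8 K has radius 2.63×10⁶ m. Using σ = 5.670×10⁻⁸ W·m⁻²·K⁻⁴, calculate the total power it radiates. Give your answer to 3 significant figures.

Surface area A = 4πR² = 4π(2.63×10⁶ m)² = 8.69203×10¹³ m².
P = σAT⁴ = 5.670×10⁻⁸ × 8.69203×10¹³ × (60.8)⁴ = 6.73×10¹³ W.

P ≈ 6.73×10¹³ W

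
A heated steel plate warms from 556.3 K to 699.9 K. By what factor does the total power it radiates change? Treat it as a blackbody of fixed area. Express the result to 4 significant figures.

P ∝ T⁴, so P₂/P₁ = (T₂/T₁)⁴ = (699.9/556.3)⁴ = (1.25813)⁴ = 2.506.

P₂/P₁ ≈ 2.506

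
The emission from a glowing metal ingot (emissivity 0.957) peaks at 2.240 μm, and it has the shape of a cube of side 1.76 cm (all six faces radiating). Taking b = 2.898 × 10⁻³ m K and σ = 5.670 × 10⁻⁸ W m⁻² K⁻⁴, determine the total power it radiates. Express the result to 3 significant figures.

P ≈ 283 W

Wien's law: T = b/λ_max = 2.898×10⁻³/2.240×10⁻⁶ = 1293.75 K.
Area A = 6s² = 6×(0.0176 m)² = 1.85856×10⁻³ m².
Then P = εσAT⁴ = 0.957×5.670×10⁻⁸×1.85856×10⁻³×(1293.75)⁴ = 283 W.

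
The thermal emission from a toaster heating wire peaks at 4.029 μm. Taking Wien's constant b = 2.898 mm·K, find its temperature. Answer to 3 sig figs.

T ≈ 719 K

Wien's law gives T = b/λ_max = (2.898×10⁻³ m·K)/(4.029×10⁻⁶ m) = 719 K.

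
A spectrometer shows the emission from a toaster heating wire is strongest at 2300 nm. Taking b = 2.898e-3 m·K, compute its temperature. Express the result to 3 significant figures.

Wien's law gives T = b/λ_max = (2.898×10⁻³ m·K)/(2.300×10⁻⁶ m) = 1.26×10³ K.

T ≈ 1.26×10³ K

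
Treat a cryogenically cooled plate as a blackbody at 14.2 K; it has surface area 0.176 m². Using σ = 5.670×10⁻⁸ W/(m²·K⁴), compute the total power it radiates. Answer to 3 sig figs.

P ≈ 4.06×10⁻⁴ W

Area A = 0.176 m².
P = σAT⁴ = 5.670×10⁻⁸ × 0.176 × (14.2)⁴ = 4.06×10⁻⁴ W.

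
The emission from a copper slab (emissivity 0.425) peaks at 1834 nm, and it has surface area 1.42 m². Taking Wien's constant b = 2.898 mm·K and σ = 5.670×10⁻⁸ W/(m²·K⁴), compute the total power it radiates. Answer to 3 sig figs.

P ≈ 2.13×10⁵ W

Wien's law: T = b/λ_max = 2.898×10⁻³/1.834×10⁻⁶ = 1580.15 K.
Area A = 1.42 m².
Then P = εσAT⁴ = 0.425×5.670×10⁻⁸×1.42×(1580.15)⁴ = 2.13×10⁵ W.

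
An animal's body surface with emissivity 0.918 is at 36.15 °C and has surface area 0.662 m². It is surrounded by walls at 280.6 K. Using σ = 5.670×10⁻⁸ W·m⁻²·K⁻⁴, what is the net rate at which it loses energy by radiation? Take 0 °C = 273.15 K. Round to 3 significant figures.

Net loss ≈ 102 W

T = 36.15 °C + 273.15 = 309.30 K.
Area A = 0.662 m².
Net radiated power P_net = εσA(T⁴ − T₀⁴) = 0.918×5.670×10⁻⁸×0.662×(309.30⁴ − 280.6⁴).
T⁴ − T₀⁴ = 9.15208×10⁹ − 6.19941×10⁹ = 2.95267×10⁹ K⁴, so P_net = 102 W.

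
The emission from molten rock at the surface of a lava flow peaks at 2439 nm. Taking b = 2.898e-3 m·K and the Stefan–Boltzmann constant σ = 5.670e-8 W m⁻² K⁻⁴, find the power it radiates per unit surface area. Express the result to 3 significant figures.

Wien's law: T = b/λ_max = 2.898×10⁻³/2.439×10⁻⁶ = 1188.19 K.
Then I = σT⁴ = 5.670×10⁻⁸×(1188.19)⁴ = 1.13×10⁵ W/m².

I ≈ 1.13×10⁵ W/m²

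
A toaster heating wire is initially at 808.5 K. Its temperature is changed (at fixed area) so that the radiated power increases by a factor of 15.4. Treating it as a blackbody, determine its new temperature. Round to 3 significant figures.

T₂ ≈ 1.60×10³ K

P ∝ T⁴, so T₂/T₁ = (P₂/P₁)^(1/4) = (15.4)^(1/4) = 1.98098.
T₂ = 808.5 × 1.98098 = 1.60×10³ K.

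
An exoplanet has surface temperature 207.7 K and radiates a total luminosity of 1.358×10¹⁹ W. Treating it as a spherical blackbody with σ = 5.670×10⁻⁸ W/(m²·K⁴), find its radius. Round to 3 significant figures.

L = 4πR²σT⁴ ⇒ R = √(L/(4πσT⁴)).
σT⁴ = 105.519 W/m², so R = √(1.358×10¹⁹/(4π×105.519)) = 1.01×10⁸ m.

R ≈ 1.01×10⁸ m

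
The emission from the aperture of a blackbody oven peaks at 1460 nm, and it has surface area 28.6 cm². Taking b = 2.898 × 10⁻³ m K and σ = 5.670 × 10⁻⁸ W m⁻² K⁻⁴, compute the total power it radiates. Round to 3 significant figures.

P ≈ 2.52×10³ W

Wien's law: T = b/λ_max = 2.898×10⁻³/1.460×10⁻⁶ = 1984.93 K.
Area A = 28.6 cm² = 2.86×10⁻³ m².
Then P = σAT⁴ = 5.670×10⁻⁸×2.86×10⁻³×(1984.93)⁴ = 2.52×10³ W.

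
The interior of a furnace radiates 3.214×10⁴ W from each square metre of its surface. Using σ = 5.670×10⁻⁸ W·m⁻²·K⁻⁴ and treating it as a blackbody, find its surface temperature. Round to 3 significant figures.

T ≈ 868 K

I = σT⁴, so T = (I/σ)^(1/4) = (3.214×10⁴/(5.670×10⁻⁸))^(1/4) = 868 K.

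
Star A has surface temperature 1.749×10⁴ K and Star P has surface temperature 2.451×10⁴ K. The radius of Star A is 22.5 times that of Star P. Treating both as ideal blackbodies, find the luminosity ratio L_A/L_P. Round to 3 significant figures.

L_A/L_P ≈ 131

L ∝ R²T⁴, so L_A/L_P = (R_A/R_P)²(T_A/T_P)⁴ = (22.5)² × (1.749×10⁴/2.451×10⁴)⁴ = 506.25 × 0.259290 = 131.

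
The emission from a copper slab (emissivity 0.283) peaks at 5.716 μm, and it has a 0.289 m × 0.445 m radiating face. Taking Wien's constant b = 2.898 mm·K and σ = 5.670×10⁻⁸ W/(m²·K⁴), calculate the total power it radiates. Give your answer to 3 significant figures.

Wien's law: T = b/λ_max = 2.898×10⁻³/5.716×10⁻⁶ = 506.998 K.
Area A = 0.289 × 0.445 = 0.128605 m².
Then P = εσAT⁴ = 0.283×5.670×10⁻⁸×0.128605×(506.998)⁴ = 136 W.

P ≈ 136 W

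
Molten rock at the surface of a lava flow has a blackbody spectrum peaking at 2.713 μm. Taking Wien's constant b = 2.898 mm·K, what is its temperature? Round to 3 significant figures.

Wien's law gives T = b/λ_max = (2.898×10⁻³ m·K)/(2.713×10⁻⁶ m) = 1.07×10³ K.

T ≈ 1.07×10³ K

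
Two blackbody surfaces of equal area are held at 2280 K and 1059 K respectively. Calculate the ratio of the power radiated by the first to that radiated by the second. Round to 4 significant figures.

With equal areas, P₁/P₂ = (T₁/T₂)⁴ = (2280/1059)⁴ = 21.49.

P₁/P₂ ≈ 21.49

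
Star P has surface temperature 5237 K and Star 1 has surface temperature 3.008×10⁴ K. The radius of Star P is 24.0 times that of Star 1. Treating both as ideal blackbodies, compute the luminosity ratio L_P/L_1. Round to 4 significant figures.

L ∝ R²T⁴, so L_P/L_1 = (R_P/R_1)²(T_P/T_1)⁴ = (24.0)² × (5237/3.008×10⁴)⁴ = 576 × 9.18796×10⁻⁴ = 0.5292.

L_P/L_1 ≈ 0.5292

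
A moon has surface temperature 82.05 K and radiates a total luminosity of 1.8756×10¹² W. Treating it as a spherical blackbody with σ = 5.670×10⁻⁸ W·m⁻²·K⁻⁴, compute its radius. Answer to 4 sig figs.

R ≈ 2.410×10⁵ m

L = 4πR²σT⁴ ⇒ R = √(L/(4πσT⁴)).
σT⁴ = 2.56979 W/m², so R = √(1.8756×10¹²/(4π×2.56979)) = 2.410×10⁵ m.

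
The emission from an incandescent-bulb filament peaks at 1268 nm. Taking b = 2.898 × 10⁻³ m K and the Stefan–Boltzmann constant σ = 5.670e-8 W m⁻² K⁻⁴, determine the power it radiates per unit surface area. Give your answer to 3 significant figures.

Wien's law: T = b/λ_max = 2.898×10⁻³/1.268×10⁻⁶ = 2285.49 K.
Then I = σT⁴ = 5.670×10⁻⁸×(2285.49)⁴ = 1.55×10⁶ W/m².

I ≈ 1.55×10⁶ W/m²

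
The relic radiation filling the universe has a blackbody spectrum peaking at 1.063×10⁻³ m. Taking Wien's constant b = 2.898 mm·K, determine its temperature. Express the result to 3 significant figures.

T ≈ 2.73 K

Wien's law gives T = b/λ_max = (2.898×10⁻³ m·K)/(1.063×10⁻³ m) = 2.73 K.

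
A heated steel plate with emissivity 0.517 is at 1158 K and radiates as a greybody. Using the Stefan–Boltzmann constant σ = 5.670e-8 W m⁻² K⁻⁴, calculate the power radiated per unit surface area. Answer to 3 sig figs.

Stefan–Boltzmann: I = εσT⁴ = 0.517 × 5.670×10⁻⁸ × (1158)⁴ = 5.27×10⁴ W/m².

I ≈ 5.27×10⁴ W/m²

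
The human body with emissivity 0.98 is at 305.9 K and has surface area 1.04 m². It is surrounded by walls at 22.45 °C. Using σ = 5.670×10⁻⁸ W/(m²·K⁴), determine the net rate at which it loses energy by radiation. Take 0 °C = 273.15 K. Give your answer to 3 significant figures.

Net loss ≈ 64.8 W

Surroundings: T = 22.45 °C + 273.15 = 295.60 K.
Area A = 1.04 m².
Net radiated power P_net = εσA(T⁴ − T₀⁴) = 0.98×5.670×10⁻⁸×1.04×(305.9⁴ − 295.60⁴).
T⁴ − T₀⁴ = 8.75625×10⁹ − 7.63515×10⁹ = 1.12110×10⁹ K⁴, so P_net = 64.8 W.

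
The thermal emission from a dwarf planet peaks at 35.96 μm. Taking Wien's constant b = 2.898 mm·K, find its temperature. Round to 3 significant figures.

Wien's law gives T = b/λ_max = (2.898×10⁻³ m·K)/(3.596×10⁻⁵ m) = 80.6 K.

T ≈ 80.6 K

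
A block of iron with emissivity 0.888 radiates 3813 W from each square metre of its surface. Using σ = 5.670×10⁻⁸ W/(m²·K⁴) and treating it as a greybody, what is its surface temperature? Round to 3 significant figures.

T ≈ 525 K

I = εσT⁴, so T = (I/εσ)^(1/4) = (3813/(0.888×5.670×10⁻⁸))^(1/4) = 525 K.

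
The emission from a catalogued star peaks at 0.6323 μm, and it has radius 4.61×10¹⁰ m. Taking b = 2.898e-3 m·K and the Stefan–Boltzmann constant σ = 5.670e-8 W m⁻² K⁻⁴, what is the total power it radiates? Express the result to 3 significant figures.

P ≈ 6.68×10²⁹ W

Wien's law: T = b/λ_max = 2.898×10⁻³/6.323×10⁻⁷ = 4583.27 K.
Surface area A = 4πR² = 4π(4.61×10¹⁰ m)² = 2.67062×10²² m².
Then P = σAT⁴ = 5.670×10⁻⁸×2.67062×10²²×(4583.27)⁴ = 6.68×10²⁹ W.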